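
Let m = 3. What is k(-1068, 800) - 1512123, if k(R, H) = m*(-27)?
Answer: -1512204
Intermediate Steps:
k(R, H) = -81 (k(R, H) = 3*(-27) = -81)
k(-1068, 800) - 1512123 = -81 - 1512123 = -1512204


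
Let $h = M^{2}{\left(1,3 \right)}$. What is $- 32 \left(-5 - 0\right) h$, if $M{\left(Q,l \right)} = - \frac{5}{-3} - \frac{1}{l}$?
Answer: $\frac{2560}{9} \approx 284.44$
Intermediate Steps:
$M{\left(Q,l \right)} = \frac{5}{3} - \frac{1}{l}$ ($M{\left(Q,l \right)} = \left(-5\right) \left(- \frac{1}{3}\right) - \frac{1}{l} = \frac{5}{3} - \frac{1}{l}$)
$h = \frac{16}{9}$ ($h = \left(\frac{5}{3} - \frac{1}{3}\right)^{2} = \left(\frac{4}{3}\right)^{2} = \frac{16}{9} \approx 1.7778$)
$- 32 \left(-5 - 0\right) h = - 32 \left(-5 - 0\right) \frac{16}{9} = - 32 \left(-5 + 0\right) \frac{16}{9} = \left(-32\right) \left(-5\right) \frac{16}{9} = 160 \cdot \frac{16}{9} = \frac{2560}{9}$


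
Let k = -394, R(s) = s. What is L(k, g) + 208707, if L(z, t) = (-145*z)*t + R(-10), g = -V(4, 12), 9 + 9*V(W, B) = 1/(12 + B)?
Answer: 28680751/108 ≈ 2.6556e+5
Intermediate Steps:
V(W, B) = -1 + 1/(9*(12 + B))
g = 215/216 (g = -(-107/9 - 1*12)/(12 + 12) = -(-107/9 - 12)/24 = -(-215)/(24*9) = -1*(-215/216) = 215/216 ≈ 0.99537)
L(z, t) = -10 - 145*t*z (L(z, t) = (-145*z)*t - 10 = -145*t*z - 10 = -10 - 145*t*z)
L(k, g) + 208707 = (-10 - 145*215/216*(-394)) + 208707 = (-10 + 6141475/108) + 208707 = 6140395/108 + 208707 = 28680751/108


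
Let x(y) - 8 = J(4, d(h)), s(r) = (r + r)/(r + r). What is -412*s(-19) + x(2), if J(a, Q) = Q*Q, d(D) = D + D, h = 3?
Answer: -368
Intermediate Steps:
s(r) = 1 (s(r) = (2*r)/((2*r)) = (2*r)*(1/(2*r)) = 1)
d(D) = 2*D
J(a, Q) = Q²
x(y) = 44 (x(y) = 8 + (2*3)² = 8 + 6² = 8 + 36 = 44)
-412*s(-19) + x(2) = -412*1 + 44 = -412 + 44 = -368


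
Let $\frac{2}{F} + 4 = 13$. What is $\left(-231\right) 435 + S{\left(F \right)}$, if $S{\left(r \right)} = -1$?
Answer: $-100486$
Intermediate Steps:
$F = \frac{2}{9}$ ($F = \frac{2}{-4 + 13} = \frac{2}{9} \approx 0.22222$)
$\left(-231\right) 435 + S{\left(F \right)} = \left(-231\right) 435 - 1 = -100485 - 1 = -100486$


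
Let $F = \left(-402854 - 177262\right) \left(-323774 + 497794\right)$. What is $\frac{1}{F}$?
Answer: $- \frac{1}{100951786320} \approx -9.9057 \cdot 10^{-12}$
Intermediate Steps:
$F = -100951786320$ ($F = \left(-580116\right) 174020 = -100951786320$)
$\frac{1}{F} = \frac{1}{-100951786320} = - \frac{1}{100951786320}$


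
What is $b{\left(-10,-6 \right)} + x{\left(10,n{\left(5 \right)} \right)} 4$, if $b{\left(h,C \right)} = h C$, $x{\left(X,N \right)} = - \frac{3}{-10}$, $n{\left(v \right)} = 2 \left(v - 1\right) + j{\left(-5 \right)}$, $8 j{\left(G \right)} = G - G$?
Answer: $\frac{306}{5} \approx 61.2$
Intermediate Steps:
$j{\left(G \right)} = 0$ ($j{\left(G \right)} = \frac{G - G}{8} = \frac{1}{8} \cdot 0 = 0$)
$n{\left(v \right)} = -2 + 2 v$ ($n{\left(v \right)} = 2 \left(v - 1\right) + 0 = 2 \left(-1 + v\right) + 0 = \left(-2 + 2 v\right) + 0 = -2 + 2 v$)
$x{\left(X,N \right)} = \frac{3}{10}$ ($x{\left(X,N \right)} = \left(-3\right) \left(- \frac{1}{10}\right) = \frac{3}{10}$)
$b{\left(h,C \right)} = C h$
$b{\left(-10,-6 \right)} + x{\left(10,n{\left(5 \right)} \right)} 4 = \left(-6\right) \left(-10\right) + \frac{3}{10} \cdot 4 = 60 + \frac{6}{5} = \frac{306}{5}$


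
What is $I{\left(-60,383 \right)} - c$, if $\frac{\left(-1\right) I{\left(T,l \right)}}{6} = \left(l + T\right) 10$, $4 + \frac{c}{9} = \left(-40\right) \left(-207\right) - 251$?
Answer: $-91605$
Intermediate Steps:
$c = 72225$ ($c = -36 + 9 \left(\left(-40\right) \left(-207\right) - 251\right) = -36 + 9 \left(8280 - 251\right) = -36 + 9 \cdot 8029 = -36 + 72261 = 72225$)
$I{\left(T,l \right)} = - 60 T - 60 l$ ($I{\left(T,l \right)} = - 6 \left(l + T\right) 10 = - 6 \left(T + l\right) 10 = - 6 \left(10 T + 10 l\right) = - 60 T - 60 l$)
$I{\left(-60,383 \right)} - c = \left(\left(-60\right) \left(-60\right) - 22980\right) - 72225 = \left(3600 - 22980\right) - 72225 = -19380 - 72225 = -91605$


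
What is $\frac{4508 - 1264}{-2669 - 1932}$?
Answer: $- \frac{3244}{4601} \approx -0.70506$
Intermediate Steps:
$\frac{4508 - 1264}{-2669 - 1932} = \frac{3244}{-4601} = 3244 \left(- \frac{1}{4601}\right) = - \frac{3244}{4601}$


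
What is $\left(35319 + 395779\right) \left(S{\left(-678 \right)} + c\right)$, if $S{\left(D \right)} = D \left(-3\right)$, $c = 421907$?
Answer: $182760117218$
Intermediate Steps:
$S{\left(D \right)} = - 3 D$
$\left(35319 + 395779\right) \left(S{\left(-678 \right)} + c\right) = \left(35319 + 395779\right) \left(\left(-3\right) \left(-678\right) + 421907\right) = 431098 \left(2034 + 421907\right) = 431098 \cdot 423941 = 182760117218$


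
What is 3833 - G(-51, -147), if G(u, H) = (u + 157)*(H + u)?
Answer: 24821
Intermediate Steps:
G(u, H) = (157 + u)*(H + u)
3833 - G(-51, -147) = 3833 - ((-51)**2 + 157*(-147) + 157*(-51) - 147*(-51)) = 3833 - (2601 - 23079 - 8007 + 7497) = 3833 - 1*(-20988) = 3833 + 20988 = 24821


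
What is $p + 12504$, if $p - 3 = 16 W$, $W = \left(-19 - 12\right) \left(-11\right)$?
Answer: $17963$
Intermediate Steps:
$W = 341$ ($W = \left(-31\right) \left(-11\right) = 341$)
$p = 5459$ ($p = 3 + 16 \cdot 341 = 3 + 5456 = 5459$)
$p + 12504 = 5459 + 12504 = 17963$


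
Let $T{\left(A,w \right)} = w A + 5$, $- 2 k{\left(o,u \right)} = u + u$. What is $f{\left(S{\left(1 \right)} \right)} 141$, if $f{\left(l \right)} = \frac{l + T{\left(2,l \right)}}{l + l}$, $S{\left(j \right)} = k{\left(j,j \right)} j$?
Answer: $-141$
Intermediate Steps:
$k{\left(o,u \right)} = - u$ ($k{\left(o,u \right)} = - \frac{u + u}{2} = - \frac{2 u}{2} = - u$)
$T{\left(A,w \right)} = 5 + A w$ ($T{\left(A,w \right)} = A w + 5 = 5 + A w$)
$S{\left(j \right)} = - j^{2}$ ($S{\left(j \right)} = - j j = - j^{2}$)
$f{\left(l \right)} = \frac{5 + 3 l}{2 l}$ ($f{\left(l \right)} = \frac{l + \left(5 + 2 l\right)}{l + l} = \frac{5 + 3 l}{2 l}$)
$f{\left(S{\left(1 \right)} \right)} 141 = \frac{5 + 3 \left(- 1^{2}\right)}{2 \left(- 1^{2}\right)} 141 = \frac{5 + 3 \left(\left(-1\right) 1\right)}{2 \left(\left(-1\right) 1\right)} 141 = \frac{5 + 3 \left(-1\right)}{2 \left(-1\right)} 141 = \frac{1}{2} \left(-1\right) \left(5 - 3\right) 141 = \frac{1}{2} \left(-1\right) 2 \cdot 141 = \left(-1\right) 141 = -141$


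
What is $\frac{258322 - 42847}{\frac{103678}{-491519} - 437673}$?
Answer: $- \frac{21182011305}{43024939793} \approx -0.49232$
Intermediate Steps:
$\frac{258322 - 42847}{\frac{103678}{-491519} - 437673} = \frac{215475}{103678 \left(- \frac{1}{491519}\right) - 437673} = \frac{215475}{- \frac{103678}{491519} - 437673} = \frac{215475}{- \frac{215124698965}{491519}} = 215475 \left(- \frac{491519}{215124698965}\right) = - \frac{21182011305}{43024939793}$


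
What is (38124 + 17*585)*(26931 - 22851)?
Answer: 196121520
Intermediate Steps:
(38124 + 17*585)*(26931 - 22851) = (38124 + 9945)*4080 = 48069*4080 = 196121520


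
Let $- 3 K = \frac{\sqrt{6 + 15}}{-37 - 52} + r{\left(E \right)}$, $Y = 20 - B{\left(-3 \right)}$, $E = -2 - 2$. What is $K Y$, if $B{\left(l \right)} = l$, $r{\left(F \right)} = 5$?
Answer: $- \frac{115}{3} + \frac{23 \sqrt{21}}{267} \approx -37.939$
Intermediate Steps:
$E = -4$ ($E = -2 - 2 = -4$)
$Y = 23$ ($Y = 20 - -3 = 20 + 3 = 23$)
$K = - \frac{5}{3} + \frac{\sqrt{21}}{267}$ ($K = - \frac{\frac{\sqrt{6 + 15}}{-37 - 52} + 5}{3} = - \frac{\frac{\sqrt{21}}{-89} + 5}{3} = - \frac{- \frac{\sqrt{21}}{89} + 5}{3} = - \frac{5 - \frac{\sqrt{21}}{89}}{3} = - \frac{5}{3} + \frac{\sqrt{21}}{267} \approx -1.6495$)
$K Y = \left(- \frac{5}{3} + \frac{\sqrt{21}}{267}\right) 23 = - \frac{115}{3} + \frac{23 \sqrt{21}}{267}$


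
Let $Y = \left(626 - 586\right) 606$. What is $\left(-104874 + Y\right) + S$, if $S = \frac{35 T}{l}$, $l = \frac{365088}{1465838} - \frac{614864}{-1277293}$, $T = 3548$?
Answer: $\frac{15278311264485847}{170951920352} \approx 89372.0$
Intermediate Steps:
$Y = 24240$ ($Y = 40 \cdot 606 = 24240$)
$l = \frac{683807681408}{936152308267}$ ($l = 365088 \cdot \frac{1}{1465838} - - \frac{614864}{1277293} = \frac{182544}{732919} + \frac{614864}{1277293} = \frac{683807681408}{936152308267} \approx 0.73044$)
$S = \frac{29062848410149015}{170951920352}$ ($S = \frac{35 \cdot 3548}{\frac{683807681408}{936152308267}} = 124180 \cdot \frac{936152308267}{683807681408} = \frac{29062848410149015}{170951920352} \approx 1.7001 \cdot 10^{5}$)
$\left(-104874 + Y\right) + S = \left(-104874 + 24240\right) + \frac{29062848410149015}{170951920352} = -80634 + \frac{29062848410149015}{170951920352} = \frac{15278311264485847}{170951920352}$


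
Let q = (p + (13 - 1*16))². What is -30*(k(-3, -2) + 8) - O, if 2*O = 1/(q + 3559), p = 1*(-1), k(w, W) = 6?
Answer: -3003001/7150 ≈ -420.00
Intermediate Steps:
p = -1
q = 16 (q = (-1 + (13 - 1*16))² = (-1 + (13 - 16))² = (-1 - 3)² = (-4)² = 16)
O = 1/7150 (O = 1/(2*(16 + 3559)) = (½)/3575 = (½)*(1/3575) = 1/7150 ≈ 0.00013986)
-30*(k(-3, -2) + 8) - O = -30*(6 + 8) - 1*1/7150 = -30*14 - 1/7150 = -420 - 1/7150 = -3003001/7150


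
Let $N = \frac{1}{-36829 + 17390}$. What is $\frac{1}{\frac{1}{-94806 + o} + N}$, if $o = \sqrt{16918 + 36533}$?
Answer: $- \frac{210544936831341}{13051866574} + \frac{1133624163 \sqrt{5939}}{13051866574} \approx -16125.0$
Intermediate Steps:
$N = - \frac{1}{19439}$ ($N = \frac{1}{-19439} = - \frac{1}{19439} \approx -5.1443 \cdot 10^{-5}$)
$o = 3 \sqrt{5939}$ ($o = \sqrt{53451} = 3 \sqrt{5939} \approx 231.19$)
$\frac{1}{\frac{1}{-94806 + o} + N} = \frac{1}{\frac{1}{-94806 + 3 \sqrt{5939}} - \frac{1}{19439}} = \frac{1}{- \frac{1}{19439} + \frac{1}{-94806 + 3 \sqrt{5939}}}$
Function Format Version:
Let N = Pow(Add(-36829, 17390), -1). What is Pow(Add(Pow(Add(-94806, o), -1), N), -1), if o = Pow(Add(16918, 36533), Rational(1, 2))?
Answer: Add(Rational(-210544936831341, 13051866574), Mul(Rational(1133624163, 13051866574), Pow(5939, Rational(1, 2)))) ≈ -16125.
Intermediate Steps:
N = Rational(-1, 19439) (N = Pow(-19439, -1) = Rational(-1, 19439) ≈ -5.1443e-5)
o = Mul(3, Pow(5939, Rational(1, 2))) (o = Pow(53451, Rational(1, 2)) = Mul(3, Pow(5939, Rational(1, 2))) ≈ 231.19)
Pow(Add(Pow(Add(-94806, o), -1), N), -1) = Pow(Add(Pow(Add(-94806, Mul(3, Pow(5939, Rational(1, 2)))), -1), Rational(-1, 19439)), -1) = Pow(Add(Rational(-1, 19439), Pow(Add(-94806, Mul(3, Pow(5939, Rational(1, 2)))), -1)), -1)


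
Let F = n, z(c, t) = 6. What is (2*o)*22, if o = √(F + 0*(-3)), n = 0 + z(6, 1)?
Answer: 44*√6 ≈ 107.78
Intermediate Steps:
n = 6 (n = 0 + 6 = 6)
F = 6
o = √6 (o = √(6 + 0*(-3)) = √(6 + 0) = √6 ≈ 2.4495)
(2*o)*22 = (2*√6)*22 = 44*√6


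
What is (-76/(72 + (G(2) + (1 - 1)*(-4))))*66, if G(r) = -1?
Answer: -5016/71 ≈ -70.648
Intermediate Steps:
(-76/(72 + (G(2) + (1 - 1)*(-4))))*66 = (-76/(72 + (-1 + (1 - 1)*(-4))))*66 = (-76/(72 + (-1 + 0*(-4))))*66 = (-76/(72 + (-1 + 0)))*66 = (-76/(72 - 1))*66 = (-76/71)*66 = ((1/71)*(-76))*66 = -76/71*66 = -5016/71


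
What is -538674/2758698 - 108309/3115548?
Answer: -36612157871/159164000676 ≈ -0.23003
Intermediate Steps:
-538674/2758698 - 108309/3115548 = -538674*1/2758698 - 108309*1/3115548 = -89779/459783 - 36103/1038516 = -36612157871/159164000676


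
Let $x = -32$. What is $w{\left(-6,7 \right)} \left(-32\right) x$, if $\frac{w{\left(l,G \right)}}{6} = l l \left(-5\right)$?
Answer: $-1105920$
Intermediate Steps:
$w{\left(l,G \right)} = - 30 l^{2}$ ($w{\left(l,G \right)} = 6 l l \left(-5\right) = 6 l^{2} \left(-5\right) = 6 \left(- 5 l^{2}\right) = - 30 l^{2}$)
$w{\left(-6,7 \right)} \left(-32\right) x = - 30 \left(-6\right)^{2} \left(-32\right) \left(-32\right) = \left(-30\right) 36 \left(-32\right) \left(-32\right) = \left(-1080\right) \left(-32\right) \left(-32\right) = 34560 \left(-32\right) = -1105920$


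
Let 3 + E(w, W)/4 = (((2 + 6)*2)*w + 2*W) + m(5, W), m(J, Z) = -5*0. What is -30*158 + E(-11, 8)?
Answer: -5392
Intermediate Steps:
m(J, Z) = 0
E(w, W) = -12 + 8*W + 64*w (E(w, W) = -12 + 4*((((2 + 6)*2)*w + 2*W) + 0) = -12 + 4*(((8*2)*w + 2*W) + 0) = -12 + 4*((16*w + 2*W) + 0) = -12 + 4*((2*W + 16*w) + 0) = -12 + 4*(2*W + 16*w) = -12 + (8*W + 64*w) = -12 + 8*W + 64*w)
-30*158 + E(-11, 8) = -30*158 + (-12 + 8*8 + 64*(-11)) = -4740 + (-12 + 64 - 704) = -4740 - 652 = -5392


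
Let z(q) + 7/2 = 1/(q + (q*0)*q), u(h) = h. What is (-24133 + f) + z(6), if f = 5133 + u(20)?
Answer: -56950/3 ≈ -18983.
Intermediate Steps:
z(q) = -7/2 + 1/q (z(q) = -7/2 + 1/(q + (q*0)*q) = -7/2 + 1/(q + 0*q) = -7/2 + 1/(q + 0) = -7/2 + 1/q)
f = 5153 (f = 5133 + 20 = 5153)
(-24133 + f) + z(6) = (-24133 + 5153) + (-7/2 + 1/6) = -18980 + (-7/2 + ⅙) = -18980 - 10/3 = -56950/3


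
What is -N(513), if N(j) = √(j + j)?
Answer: -3*√114 ≈ -32.031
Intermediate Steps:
N(j) = √2*√j (N(j) = √(2*j) = √2*√j)
-N(513) = -√2*√513 = -√2*3*√57 = -3*√114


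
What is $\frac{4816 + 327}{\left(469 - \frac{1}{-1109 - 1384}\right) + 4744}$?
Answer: $\frac{12821499}{12996010} \approx 0.98657$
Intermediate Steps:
$\frac{4816 + 327}{\left(469 - \frac{1}{-1109 - 1384}\right) + 4744} = \frac{5143}{\left(469 - \frac{1}{-2493}\right) + 4744} = \frac{5143}{\left(469 - - \frac{1}{2493}\right) + 4744} = \frac{5143}{\left(469 + \frac{1}{2493}\right) + 4744} = \frac{5143}{\frac{1169218}{2493} + 4744} = \frac{5143}{\frac{12996010}{2493}} = 5143 \cdot \frac{2493}{12996010} = \frac{12821499}{12996010}$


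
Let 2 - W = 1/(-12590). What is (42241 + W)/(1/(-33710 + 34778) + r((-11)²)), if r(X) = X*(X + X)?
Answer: 284002224114/196864649215 ≈ 1.4426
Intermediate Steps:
W = 25181/12590 (W = 2 - 1/(-12590) = 2 - 1*(-1/12590) = 2 + 1/12590 = 25181/12590 ≈ 2.0001)
r(X) = 2*X² (r(X) = X*(2*X) = 2*X²)
(42241 + W)/(1/(-33710 + 34778) + r((-11)²)) = (42241 + 25181/12590)/(1/(-33710 + 34778) + 2*((-11)²)²) = 531839371/(12590*(1/1068 + 2*121²)) = 531839371/(12590*(1/1068 + 2*14641)) = 531839371/(12590*(1/1068 + 29282)) = 531839371/(12590*(31273177/1068)) = (531839371/12590)*(1068/31273177) = 284002224114/196864649215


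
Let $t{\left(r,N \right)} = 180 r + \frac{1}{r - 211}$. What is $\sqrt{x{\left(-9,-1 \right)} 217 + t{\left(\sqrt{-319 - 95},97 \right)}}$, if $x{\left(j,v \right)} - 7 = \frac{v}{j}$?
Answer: $\frac{\sqrt{\frac{3601039 + 983796 i \sqrt{46}}{211 - 3 i \sqrt{46}}}}{3} \approx 52.523 + 34.865 i$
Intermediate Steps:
$x{\left(j,v \right)} = 7 + \frac{v}{j}$
$t{\left(r,N \right)} = \frac{1}{-211 + r} + 180 r$ ($t{\left(r,N \right)} = 180 r + \frac{1}{-211 + r} = \frac{1}{-211 + r} + 180 r$)
$\sqrt{x{\left(-9,-1 \right)} 217 + t{\left(\sqrt{-319 - 95},97 \right)}} = \sqrt{\left(7 - \frac{1}{-9}\right) 217 + \frac{1 - 37980 \sqrt{-319 - 95} + 180 \left(\sqrt{-319 - 95}\right)^{2}}{-211 + \sqrt{-319 - 95}}} = \sqrt{\left(7 - - \frac{1}{9}\right) 217 + \frac{1 - 37980 \sqrt{-414} + 180 \left(\sqrt{-414}\right)^{2}}{-211 + \sqrt{-414}}} = \sqrt{\left(7 + \frac{1}{9}\right) 217 + \frac{1 - 37980 \cdot 3 i \sqrt{46} + 180 \left(3 i \sqrt{46}\right)^{2}}{-211 + 3 i \sqrt{46}}} = \sqrt{\frac{64}{9} \cdot 217 + \frac{1 - 113940 i \sqrt{46} + 180 \left(-414\right)}{-211 + 3 i \sqrt{46}}} = \sqrt{\frac{13888}{9} + \frac{1 - 113940 i \sqrt{46} - 74520}{-211 + 3 i \sqrt{46}}} = \sqrt{\frac{13888}{9} + \frac{-74519 - 113940 i \sqrt{46}}{-211 + 3 i \sqrt{46}}}$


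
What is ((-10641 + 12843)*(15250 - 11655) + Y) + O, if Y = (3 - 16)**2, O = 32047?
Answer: 7948406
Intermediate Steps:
Y = 169 (Y = (-13)**2 = 169)
((-10641 + 12843)*(15250 - 11655) + Y) + O = ((-10641 + 12843)*(15250 - 11655) + 169) + 32047 = (2202*3595 + 169) + 32047 = (7916190 + 169) + 32047 = 7916359 + 32047 = 7948406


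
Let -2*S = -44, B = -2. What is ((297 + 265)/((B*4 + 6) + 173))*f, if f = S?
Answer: 12364/171 ≈ 72.304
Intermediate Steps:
S = 22 (S = -1/2*(-44) = 22)
f = 22
((297 + 265)/((B*4 + 6) + 173))*f = ((297 + 265)/((-2*4 + 6) + 173))*22 = (562/((-8 + 6) + 173))*22 = (562/(-2 + 173))*22 = (562/171)*22 = 12364/171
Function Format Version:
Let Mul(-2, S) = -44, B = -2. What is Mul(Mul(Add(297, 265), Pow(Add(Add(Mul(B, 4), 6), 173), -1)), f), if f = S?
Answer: Rational(12364, 171) ≈ 72.304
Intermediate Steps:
S = 22 (S = Mul(Rational(-1, 2), -44) = 22)
f = 22
Mul(Mul(Add(297, 265), Pow(Add(Add(Mul(B, 4), 6), 173), -1)), f) = Mul(Mul(Add(297, 265), Pow(Add(Add(Mul(-2, 4), 6), 173), -1)), 22) = Mul(Mul(562, Pow(Add(Add(-8, 6), 173), -1)), 22) = Mul(Mul(562, Pow(Add(-2, 173), -1)), 22) = Mul(Mul(562, Pow(171, -1)), 22) = Mul(Mul(562, Rational(1, 171)), 22) = Mul(Rational(562, 171), 22) = Rational(12364, 171)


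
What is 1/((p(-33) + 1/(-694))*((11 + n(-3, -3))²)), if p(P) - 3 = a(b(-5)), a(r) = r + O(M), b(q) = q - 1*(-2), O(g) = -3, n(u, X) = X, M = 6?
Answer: -347/66656 ≈ -0.0052058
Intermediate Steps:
b(q) = 2 + q (b(q) = q + 2 = 2 + q)
a(r) = -3 + r (a(r) = r - 3 = -3 + r)
p(P) = -3 (p(P) = 3 + (-3 + (2 - 5)) = 3 + (-3 - 3) = 3 - 6 = -3)
1/((p(-33) + 1/(-694))*((11 + n(-3, -3))²)) = 1/((-3 + 1/(-694))*((11 - 3)²)) = 1/((-3 - 1/694)*(8²)) = 1/(-2083/694*64) = -694/2083*1/64 = -347/66656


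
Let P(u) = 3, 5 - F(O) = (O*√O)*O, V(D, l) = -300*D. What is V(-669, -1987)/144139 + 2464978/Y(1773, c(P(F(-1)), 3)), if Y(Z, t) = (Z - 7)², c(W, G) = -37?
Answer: 490616896571/224767185542 ≈ 2.1828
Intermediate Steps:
F(O) = 5 - O^(5/2) (F(O) = 5 - O*√O*O = 5 - O^(3/2)*O = 5 - O^(5/2))
Y(Z, t) = (-7 + Z)²
V(-669, -1987)/144139 + 2464978/Y(1773, c(P(F(-1)), 3)) = -300*(-669)/144139 + 2464978/((-7 + 1773)²) = 200700*(1/144139) + 2464978/(1766²) = 200700/144139 + 2464978/3118756 = 200700/144139 + 2464978*(1/3118756) = 200700/144139 + 1232489/1559378 = 490616896571/224767185542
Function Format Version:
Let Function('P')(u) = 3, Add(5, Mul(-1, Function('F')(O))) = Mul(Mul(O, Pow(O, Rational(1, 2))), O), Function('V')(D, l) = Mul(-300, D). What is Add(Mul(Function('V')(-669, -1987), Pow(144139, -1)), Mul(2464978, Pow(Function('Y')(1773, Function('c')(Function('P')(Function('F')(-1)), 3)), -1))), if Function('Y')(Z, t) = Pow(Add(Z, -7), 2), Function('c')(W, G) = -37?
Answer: Rational(490616896571, 224767185542) ≈ 2.1828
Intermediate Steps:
Function('F')(O) = Add(5, Mul(-1, Pow(O, Rational(5, 2)))) (Function('F')(O) = Add(5, Mul(-1, Mul(Mul(O, Pow(O, Rational(1, 2))), O))) = Add(5, Mul(-1, Mul(Pow(O, Rational(3, 2)), O))) = Add(5, Mul(-1, Pow(O, Rational(5, 2)))))
Function('Y')(Z, t) = Pow(Add(-7, Z), 2)
Add(Mul(Function('V')(-669, -1987), Pow(144139, -1)), Mul(2464978, Pow(Function('Y')(1773, Function('c')(Function('P')(Function('F')(-1)), 3)), -1))) = Add(Mul(Mul(-300, -669), Pow(144139, -1)), Mul(2464978, Pow(Pow(Add(-7, 1773), 2), -1))) = Add(Mul(200700, Rational(1, 144139)), Mul(2464978, Pow(Pow(1766, 2), -1))) = Add(Rational(200700, 144139), Mul(2464978, Pow(3118756, -1))) = Add(Rational(200700, 144139), Mul(2464978, Rational(1, 3118756))) = Add(Rational(200700, 144139), Rational(1232489, 1559378)) = Rational(490616896571, 224767185542)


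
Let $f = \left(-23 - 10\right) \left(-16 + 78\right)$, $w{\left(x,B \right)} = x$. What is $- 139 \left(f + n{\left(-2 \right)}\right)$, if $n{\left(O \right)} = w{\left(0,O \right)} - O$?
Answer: $284116$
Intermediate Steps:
$f = -2046$ ($f = \left(-33\right) 62 = -2046$)
$n{\left(O \right)} = - O$ ($n{\left(O \right)} = 0 - O = - O$)
$- 139 \left(f + n{\left(-2 \right)}\right) = - 139 \left(-2046 - -2\right) = - 139 \left(-2046 + 2\right) = \left(-139\right) \left(-2044\right) = 284116$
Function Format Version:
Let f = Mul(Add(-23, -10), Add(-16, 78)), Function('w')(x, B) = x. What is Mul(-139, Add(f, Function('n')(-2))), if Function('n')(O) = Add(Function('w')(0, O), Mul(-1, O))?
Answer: 284116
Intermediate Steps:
f = -2046 (f = Mul(-33, 62) = -2046)
Function('n')(O) = Mul(-1, O) (Function('n')(O) = Add(0, Mul(-1, O)) = Mul(-1, O))
Mul(-139, Add(f, Function('n')(-2))) = Mul(-139, Add(-2046, Mul(-1, -2))) = Mul(-139, Add(-2046, 2)) = Mul(-139, -2044) = 284116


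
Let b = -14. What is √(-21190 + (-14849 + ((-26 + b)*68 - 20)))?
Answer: I*√38779 ≈ 196.92*I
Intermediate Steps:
√(-21190 + (-14849 + ((-26 + b)*68 - 20))) = √(-21190 + (-14849 + ((-26 - 14)*68 - 20))) = √(-21190 + (-14849 + (-40*68 - 20))) = √(-21190 + (-14849 + (-2720 - 20))) = √(-21190 + (-14849 - 2740)) = √(-21190 - 17589) = √(-38779) = I*√38779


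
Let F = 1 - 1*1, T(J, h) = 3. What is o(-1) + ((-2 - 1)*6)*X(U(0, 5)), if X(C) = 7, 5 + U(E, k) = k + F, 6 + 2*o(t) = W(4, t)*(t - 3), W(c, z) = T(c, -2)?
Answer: -135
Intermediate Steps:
W(c, z) = 3
o(t) = -15/2 + 3*t/2 (o(t) = -3 + (3*(t - 3))/2 = -3 + (3*(-3 + t))/2 = -3 + (-9 + 3*t)/2 = -3 + (-9/2 + 3*t/2) = -15/2 + 3*t/2)
F = 0 (F = 1 - 1 = 0)
U(E, k) = -5 + k (U(E, k) = -5 + (k + 0) = -5 + k)
o(-1) + ((-2 - 1)*6)*X(U(0, 5)) = (-15/2 + (3/2)*(-1)) + ((-2 - 1)*6)*7 = (-15/2 - 3/2) - 3*6*7 = -9 - 18*7 = -9 - 126 = -135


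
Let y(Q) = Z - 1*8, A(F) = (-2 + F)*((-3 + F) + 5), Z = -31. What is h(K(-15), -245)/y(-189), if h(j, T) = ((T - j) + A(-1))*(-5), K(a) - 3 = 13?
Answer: -440/13 ≈ -33.846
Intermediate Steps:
A(F) = (-2 + F)*(2 + F)
K(a) = 16 (K(a) = 3 + 13 = 16)
y(Q) = -39 (y(Q) = -31 - 1*8 = -31 - 8 = -39)
h(j, T) = 15 - 5*T + 5*j (h(j, T) = ((T - j) + (-4 + (-1)²))*(-5) = ((T - j) + (-4 + 1))*(-5) = ((T - j) - 3)*(-5) = (-3 + T - j)*(-5) = 15 - 5*T + 5*j)
h(K(-15), -245)/y(-189) = (15 - 5*(-245) + 5*16)/(-39) = (15 + 1225 + 80)*(-1/39) = 1320*(-1/39) = -440/13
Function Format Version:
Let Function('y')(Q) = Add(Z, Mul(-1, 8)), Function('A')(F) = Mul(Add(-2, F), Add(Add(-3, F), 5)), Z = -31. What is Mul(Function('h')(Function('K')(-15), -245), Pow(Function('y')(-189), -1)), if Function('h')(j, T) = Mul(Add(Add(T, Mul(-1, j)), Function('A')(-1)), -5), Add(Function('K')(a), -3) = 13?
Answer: Rational(-440, 13) ≈ -33.846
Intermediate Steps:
Function('A')(F) = Mul(Add(-2, F), Add(2, F))
Function('K')(a) = 16 (Function('K')(a) = Add(3, 13) = 16)
Function('y')(Q) = -39 (Function('y')(Q) = Add(-31, Mul(-1, 8)) = Add(-31, -8) = -39)
Function('h')(j, T) = Add(15, Mul(-5, T), Mul(5, j)) (Function('h')(j, T) = Mul(Add(Add(T, Mul(-1, j)), Add(-4, Pow(-1, 2))), -5) = Mul(Add(Add(T, Mul(-1, j)), Add(-4, 1)), -5) = Mul(Add(Add(T, Mul(-1, j)), -3), -5) = Mul(Add(-3, T, Mul(-1, j)), -5) = Add(15, Mul(-5, T), Mul(5, j)))
Mul(Function('h')(Function('K')(-15), -245), Pow(Function('y')(-189), -1)) = Mul(Add(15, Mul(-5, -245), Mul(5, 16)), Pow(-39, -1)) = Mul(Add(15, 1225, 80), Rational(-1, 39)) = Mul(1320, Rational(-1, 39)) = Rational(-440, 13)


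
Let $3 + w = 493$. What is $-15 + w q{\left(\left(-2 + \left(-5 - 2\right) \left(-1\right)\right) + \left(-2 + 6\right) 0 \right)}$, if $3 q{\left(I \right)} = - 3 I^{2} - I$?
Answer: $- \frac{39245}{3} \approx -13082.0$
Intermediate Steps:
$q{\left(I \right)} = - I^{2} - \frac{I}{3}$ ($q{\left(I \right)} = \frac{- 3 I^{2} - I}{3} = \frac{- I - 3 I^{2}}{3} = - I^{2} - \frac{I}{3}$)
$w = 490$ ($w = -3 + 493 = 490$)
$-15 + w q{\left(\left(-2 + \left(-5 - 2\right) \left(-1\right)\right) + \left(-2 + 6\right) 0 \right)} = -15 + 490 \left(- \left(\left(-2 + \left(-5 - 2\right) \left(-1\right)\right) + \left(-2 + 6\right) 0\right) \left(\frac{1}{3} - \left(2 - \left(-5 - 2\right) \left(-1\right) - \left(-2 + 6\right) 0\right)\right)\right) = -15 + 490 \left(- \left(\left(-2 - -7\right) + 4 \cdot 0\right) \left(\frac{1}{3} + \left(\left(-2 - -7\right) + 4 \cdot 0\right)\right)\right) = -15 + 490 \left(- \left(\left(-2 + 7\right) + 0\right) \left(\frac{1}{3} + \left(\left(-2 + 7\right) + 0\right)\right)\right) = -15 + 490 \left(- \left(5 + 0\right) \left(\frac{1}{3} + \left(5 + 0\right)\right)\right) = -15 + 490 \left(\left(-1\right) 5 \left(\frac{1}{3} + 5\right)\right) = -15 + 490 \left(\left(-1\right) 5 \cdot \frac{16}{3}\right) = -15 + 490 \left(- \frac{80}{3}\right) = -15 - \frac{39200}{3} = - \frac{39245}{3}$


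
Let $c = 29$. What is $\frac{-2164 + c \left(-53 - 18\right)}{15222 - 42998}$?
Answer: $\frac{4223}{27776} \approx 0.15204$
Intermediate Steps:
$\frac{-2164 + c \left(-53 - 18\right)}{15222 - 42998} = \frac{-2164 + 29 \left(-53 - 18\right)}{15222 - 42998} = \frac{-2164 + 29 \left(-71\right)}{-27776} = \left(-2164 - 2059\right) \left(- \frac{1}{27776}\right) = \left(-4223\right) \left(- \frac{1}{27776}\right) = \frac{4223}{27776}$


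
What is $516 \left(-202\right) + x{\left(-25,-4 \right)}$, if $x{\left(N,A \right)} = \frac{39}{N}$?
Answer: $- \frac{2605839}{25} \approx -1.0423 \cdot 10^{5}$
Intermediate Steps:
$516 \left(-202\right) + x{\left(-25,-4 \right)} = 516 \left(-202\right) + \frac{39}{-25} = -104232 + 39 \left(- \frac{1}{25}\right) = -104232 - \frac{39}{25} = - \frac{2605839}{25}$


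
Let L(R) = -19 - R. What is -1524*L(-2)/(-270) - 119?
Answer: -9673/45 ≈ -214.96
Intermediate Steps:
-1524*L(-2)/(-270) - 119 = -1524*(-19 - 1*(-2))/(-270) - 119 = -1524*(-19 + 2)*(-1)/270 - 119 = -(-25908)*(-1)/270 - 119 = -1524*17/270 - 119 = -4318/45 - 119 = -9673/45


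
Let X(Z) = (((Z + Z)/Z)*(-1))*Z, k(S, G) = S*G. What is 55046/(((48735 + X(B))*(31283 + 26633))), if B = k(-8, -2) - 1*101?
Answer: 27523/1416190990 ≈ 1.9435e-5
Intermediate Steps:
k(S, G) = G*S
B = -85 (B = -2*(-8) - 1*101 = 16 - 101 = -85)
X(Z) = -2*Z (X(Z) = (((2*Z)/Z)*(-1))*Z = (2*(-1))*Z = -2*Z)
55046/(((48735 + X(B))*(31283 + 26633))) = 55046/(((48735 - 2*(-85))*(31283 + 26633))) = 55046/(((48735 + 170)*57916)) = 55046/((48905*57916)) = 55046/2832381980 = 55046*(1/2832381980) = 27523/1416190990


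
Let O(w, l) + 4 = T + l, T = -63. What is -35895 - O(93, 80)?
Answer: -35908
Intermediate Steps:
O(w, l) = -67 + l (O(w, l) = -4 + (-63 + l) = -67 + l)
-35895 - O(93, 80) = -35895 - (-67 + 80) = -35895 - 1*13 = -35895 - 13 = -35908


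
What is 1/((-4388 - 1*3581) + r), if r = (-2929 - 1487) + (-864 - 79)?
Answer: -1/13328 ≈ -7.5030e-5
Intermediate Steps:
r = -5359 (r = -4416 - 943 = -5359)
1/((-4388 - 1*3581) + r) = 1/((-4388 - 1*3581) - 5359) = 1/((-4388 - 3581) - 5359) = 1/(-7969 - 5359) = 1/(-13328) = -1/13328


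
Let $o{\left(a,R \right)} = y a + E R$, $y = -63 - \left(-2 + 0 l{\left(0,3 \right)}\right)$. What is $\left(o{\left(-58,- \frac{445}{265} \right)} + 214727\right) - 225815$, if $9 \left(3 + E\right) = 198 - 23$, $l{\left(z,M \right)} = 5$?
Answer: $- \frac{3614522}{477} \approx -7577.6$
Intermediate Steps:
$E = \frac{148}{9}$ ($E = -3 + \frac{198 - 23}{9} = -3 + \frac{1}{9} \cdot 175 = -3 + \frac{175}{9} = \frac{148}{9} \approx 16.444$)
$y = -61$ ($y = -63 - \left(-2 + 0 \cdot 5\right) = -63 - \left(-2 + 0\right) = -63 - -2 = -63 + 2 = -61$)
$o{\left(a,R \right)} = - 61 a + \frac{148 R}{9}$
$\left(o{\left(-58,- \frac{445}{265} \right)} + 214727\right) - 225815 = \left(\left(\left(-61\right) \left(-58\right) + \frac{148 \left(- \frac{445}{265}\right)}{9}\right) + 214727\right) - 225815 = \left(\left(3538 + \frac{148 \left(\left(-445\right) \frac{1}{265}\right)}{9}\right) + 214727\right) - 225815 = \left(\left(3538 + \frac{148}{9} \left(- \frac{89}{53}\right)\right) + 214727\right) - 225815 = \left(\left(3538 - \frac{13172}{477}\right) + 214727\right) - 225815 = \left(\frac{1674454}{477} + 214727\right) - 225815 = \frac{104099233}{477} - 225815 = - \frac{3614522}{477}$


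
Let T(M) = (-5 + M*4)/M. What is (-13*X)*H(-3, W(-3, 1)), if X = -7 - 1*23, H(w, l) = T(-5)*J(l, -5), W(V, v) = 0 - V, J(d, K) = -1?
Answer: -1950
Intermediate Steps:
T(M) = (-5 + 4*M)/M
W(V, v) = -V
H(w, l) = -5 (H(w, l) = (4 - 5/(-5))*(-1) = (4 - 5*(-⅕))*(-1) = (4 + 1)*(-1) = 5*(-1) = -5)
X = -30 (X = -7 - 23 = -30)
(-13*X)*H(-3, W(-3, 1)) = -13*(-30)*(-5) = 390*(-5) = -1950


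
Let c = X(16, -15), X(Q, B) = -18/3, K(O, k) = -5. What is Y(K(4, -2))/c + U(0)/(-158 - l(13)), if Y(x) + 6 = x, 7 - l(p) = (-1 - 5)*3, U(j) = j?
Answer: 11/6 ≈ 1.8333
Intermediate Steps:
X(Q, B) = -6 (X(Q, B) = -18*1/3 = -6)
l(p) = 25 (l(p) = 7 - (-1 - 5)*3 = 7 - (-6)*3 = 7 - 1*(-18) = 7 + 18 = 25)
c = -6
Y(x) = -6 + x
Y(K(4, -2))/c + U(0)/(-158 - l(13)) = (-6 - 5)/(-6) + 0/(-158 - 1*25) = -11*(-1/6) + 0/(-158 - 25) = 11/6 + 0/(-183) = 11/6 + 0*(-1/183) = 11/6 + 0 = 11/6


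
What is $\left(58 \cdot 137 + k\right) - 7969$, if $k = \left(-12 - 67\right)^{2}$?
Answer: $6218$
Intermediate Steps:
$k = 6241$ ($k = \left(-79\right)^{2} = 6241$)
$\left(58 \cdot 137 + k\right) - 7969 = \left(58 \cdot 137 + 6241\right) - 7969 = \left(7946 + 6241\right) - 7969 = 14187 - 7969 = 6218$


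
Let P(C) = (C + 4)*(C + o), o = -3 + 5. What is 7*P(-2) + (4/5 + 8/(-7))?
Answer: -12/35 ≈ -0.34286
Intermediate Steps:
o = 2
P(C) = (2 + C)*(4 + C) (P(C) = (C + 4)*(C + 2) = (4 + C)*(2 + C) = (2 + C)*(4 + C))
7*P(-2) + (4/5 + 8/(-7)) = 7*(8 + (-2)² + 6*(-2)) + (4/5 + 8/(-7)) = 7*(8 + 4 - 12) + (4*(⅕) + 8*(-⅐)) = 7*0 + (⅘ - 8/7) = 0 - 12/35 = -12/35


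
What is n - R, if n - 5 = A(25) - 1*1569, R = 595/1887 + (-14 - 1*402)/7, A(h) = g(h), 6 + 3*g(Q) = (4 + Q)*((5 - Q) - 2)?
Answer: -1336093/777 ≈ -1719.6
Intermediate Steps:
g(Q) = -2 + (3 - Q)*(4 + Q)/3 (g(Q) = -2 + ((4 + Q)*((5 - Q) - 2))/3 = -2 + ((4 + Q)*(3 - Q))/3 = -2 + ((3 - Q)*(4 + Q))/3 = -2 + (3 - Q)*(4 + Q)/3)
A(h) = 2 - h/3 - h**2/3
R = -45931/777 (R = 595*(1/1887) + (-14 - 402)*(1/7) = 35/111 - 416*1/7 = 35/111 - 416/7 = -45931/777 ≈ -59.113)
n = -5336/3 (n = 5 + ((2 - 1/3*25 - 1/3*25**2) - 1*1569) = 5 + ((2 - 25/3 - 1/3*625) - 1569) = 5 + ((2 - 25/3 - 625/3) - 1569) = 5 + (-644/3 - 1569) = 5 - 5351/3 = -5336/3 ≈ -1778.7)
n - R = -5336/3 - 1*(-45931/777) = -5336/3 + 45931/777 = -1336093/777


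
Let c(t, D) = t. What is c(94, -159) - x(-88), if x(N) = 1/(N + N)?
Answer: 16545/176 ≈ 94.006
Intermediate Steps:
x(N) = 1/(2*N)
c(94, -159) - x(-88) = 94 - 1/(2*(-88)) = 94 - (-1)/(2*88) = 94 - 1*(-1/176) = 94 + 1/176 = 16545/176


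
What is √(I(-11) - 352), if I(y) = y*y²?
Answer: 3*I*√187 ≈ 41.024*I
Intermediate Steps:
I(y) = y³
√(I(-11) - 352) = √((-11)³ - 352) = √(-1331 - 352) = √(-1683) = 3*I*√187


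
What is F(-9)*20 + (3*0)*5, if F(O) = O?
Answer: -180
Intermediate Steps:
F(-9)*20 + (3*0)*5 = -9*20 + (3*0)*5 = -180 + 0*5 = -180 + 0 = -180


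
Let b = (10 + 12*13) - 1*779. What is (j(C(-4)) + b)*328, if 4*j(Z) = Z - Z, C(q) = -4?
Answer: -201064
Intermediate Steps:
j(Z) = 0 (j(Z) = (Z - Z)/4 = (¼)*0 = 0)
b = -613 (b = (10 + 156) - 779 = 166 - 779 = -613)
(j(C(-4)) + b)*328 = (0 - 613)*328 = -613*328 = -201064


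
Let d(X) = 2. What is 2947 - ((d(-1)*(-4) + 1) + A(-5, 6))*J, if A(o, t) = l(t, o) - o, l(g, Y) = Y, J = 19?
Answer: 3080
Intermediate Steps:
A(o, t) = 0 (A(o, t) = o - o = 0)
2947 - ((d(-1)*(-4) + 1) + A(-5, 6))*J = 2947 - ((2*(-4) + 1) + 0)*19 = 2947 - ((-8 + 1) + 0)*19 = 2947 - (-7 + 0)*19 = 2947 - (-7)*19 = 2947 - 1*(-133) = 2947 + 133 = 3080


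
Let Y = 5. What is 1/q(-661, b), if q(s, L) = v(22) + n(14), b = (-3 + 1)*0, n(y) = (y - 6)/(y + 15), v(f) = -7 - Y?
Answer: -29/340 ≈ -0.085294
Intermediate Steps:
v(f) = -12 (v(f) = -7 - 1*5 = -7 - 5 = -12)
n(y) = (-6 + y)/(15 + y)
b = 0 (b = -2*0 = 0)
q(s, L) = -340/29 (q(s, L) = -12 + (-6 + 14)/(15 + 14) = -12 + 8/29 = -340/29)
1/q(-661, b) = 1/(-340/29) = -29/340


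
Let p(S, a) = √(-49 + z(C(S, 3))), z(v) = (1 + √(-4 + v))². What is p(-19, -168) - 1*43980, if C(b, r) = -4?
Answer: -43980 + 2*√(-14 + I*√2) ≈ -43980.0 + 7.4928*I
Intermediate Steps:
p(S, a) = √(-49 + (1 + 2*I*√2)²) (p(S, a) = √(-49 + (1 + √(-4 - 4))²) = √(-49 + (1 + √(-8))²) = √(-49 + (1 + 2*I*√2)²))
p(-19, -168) - 1*43980 = 2*√(-14 + I*√2) - 1*43980 = 2*√(-14 + I*√2) - 43980 = -43980 + 2*√(-14 + I*√2)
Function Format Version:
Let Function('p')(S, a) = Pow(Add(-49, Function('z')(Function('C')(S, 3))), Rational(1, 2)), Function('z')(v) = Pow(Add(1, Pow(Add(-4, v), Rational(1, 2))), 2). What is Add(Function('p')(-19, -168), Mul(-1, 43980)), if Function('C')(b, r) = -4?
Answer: Add(-43980, Mul(2, Pow(Add(-14, Mul(I, Pow(2, Rational(1, 2)))), Rational(1, 2)))) ≈ Add(-43980., Mul(7.4928, I))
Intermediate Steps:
Function('p')(S, a) = Pow(Add(-49, Pow(Add(1, Mul(2, I, Pow(2, Rational(1, 2)))), 2)), Rational(1, 2)) (Function('p')(S, a) = Pow(Add(-49, Pow(Add(1, Pow(Add(-4, -4), Rational(1, 2))), 2)), Rational(1, 2)) = Pow(Add(-49, Pow(Add(1, Pow(-8, Rational(1, 2))), 2)), Rational(1, 2)) = Pow(Add(-49, Pow(Add(1, Mul(2, I, Pow(2, Rational(1, 2)))), 2)), Rational(1, 2)))
Add(Function('p')(-19, -168), Mul(-1, 43980)) = Add(Mul(2, Pow(Add(-14, Mul(I, Pow(2, Rational(1, 2)))), Rational(1, 2))), Mul(-1, 43980)) = Add(Mul(2, Pow(Add(-14, Mul(I, Pow(2, Rational(1, 2)))), Rational(1, 2))), -43980) = Add(-43980, Mul(2, Pow(Add(-14, Mul(I, Pow(2, Rational(1, 2)))), Rational(1, 2))))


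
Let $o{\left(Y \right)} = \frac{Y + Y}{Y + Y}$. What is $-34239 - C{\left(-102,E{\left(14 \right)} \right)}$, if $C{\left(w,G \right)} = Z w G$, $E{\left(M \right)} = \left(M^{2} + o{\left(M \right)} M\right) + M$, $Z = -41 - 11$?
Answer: $-1222335$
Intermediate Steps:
$o{\left(Y \right)} = 1$ ($o{\left(Y \right)} = \frac{2 Y}{2 Y} = 2 Y \frac{1}{2 Y} = 1$)
$Z = -52$ ($Z = -41 - 11 = -52$)
$E{\left(M \right)} = M^{2} + 2 M$ ($E{\left(M \right)} = \left(M^{2} + 1 M\right) + M = \left(M^{2} + M\right) + M = \left(M + M^{2}\right) + M = M^{2} + 2 M$)
$C{\left(w,G \right)} = - 52 G w$ ($C{\left(w,G \right)} = - 52 w G = - 52 G w$)
$-34239 - C{\left(-102,E{\left(14 \right)} \right)} = -34239 - \left(-52\right) 14 \left(2 + 14\right) \left(-102\right) = -34239 - \left(-52\right) 14 \cdot 16 \left(-102\right) = -34239 - \left(-52\right) 224 \left(-102\right) = -34239 - 1188096 = -1222335$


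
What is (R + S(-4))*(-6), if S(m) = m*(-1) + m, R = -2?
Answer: 12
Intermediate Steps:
S(m) = 0 (S(m) = -m + m = 0)
(R + S(-4))*(-6) = (-2 + 0)*(-6) = -2*(-6) = 12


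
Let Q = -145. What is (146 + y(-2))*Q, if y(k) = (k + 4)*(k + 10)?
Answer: -23490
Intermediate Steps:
y(k) = (4 + k)*(10 + k)
(146 + y(-2))*Q = (146 + (40 + (-2)² + 14*(-2)))*(-145) = (146 + (40 + 4 - 28))*(-145) = (146 + 16)*(-145) = 162*(-145) = -23490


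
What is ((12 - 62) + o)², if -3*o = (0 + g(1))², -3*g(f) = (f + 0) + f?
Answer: 1833316/729 ≈ 2514.8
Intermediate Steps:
g(f) = -2*f/3 (g(f) = -((f + 0) + f)/3 = -(f + f)/3 = -2*f/3)
o = -4/27 (o = -(0 - ⅔*1)²/3 = -(0 - ⅔)²/3 = -(-⅔)²/3 = -⅓*4/9 = -4/27 ≈ -0.14815)
((12 - 62) + o)² = ((12 - 62) - 4/27)² = (-50 - 4/27)² = (-1354/27)² = 1833316/729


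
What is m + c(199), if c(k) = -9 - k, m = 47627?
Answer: 47419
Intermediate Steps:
m + c(199) = 47627 + (-9 - 1*199) = 47627 + (-9 - 199) = 47627 - 208 = 47419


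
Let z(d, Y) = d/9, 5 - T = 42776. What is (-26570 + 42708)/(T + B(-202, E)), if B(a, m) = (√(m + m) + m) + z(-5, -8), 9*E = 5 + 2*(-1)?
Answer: -55909600722/148179573427 - 435726*√6/148179573427 ≈ -0.37732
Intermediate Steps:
T = -42771 (T = 5 - 1*42776 = 5 - 42776 = -42771)
z(d, Y) = d/9 (z(d, Y) = d*(⅑) = d/9)
E = ⅓ (E = (5 + 2*(-1))/9 = (5 - 2)/9 = (⅑)*3 = ⅓ ≈ 0.33333)
B(a, m) = -5/9 + m + √2*√m (B(a, m) = (√(m + m) + m) + (⅑)*(-5) = (√(2*m) + m) - 5/9 = (√2*√m + m) - 5/9 = (m + √2*√m) - 5/9 = -5/9 + m + √2*√m)
(-26570 + 42708)/(T + B(-202, E)) = (-26570 + 42708)/(-42771 + (-5/9 + ⅓ + √2*√(⅓))) = 16138/(-42771 + (-5/9 + ⅓ + √2*(√3/3))) = 16138/(-42771 + (-5/9 + ⅓ + √6/3)) = 16138/(-42771 + (-2/9 + √6/3)) = 16138/(-384941/9 + √6/3)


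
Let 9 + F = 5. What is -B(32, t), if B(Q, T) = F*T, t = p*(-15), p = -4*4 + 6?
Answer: 600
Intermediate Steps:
p = -10 (p = -16 + 6 = -10)
F = -4 (F = -9 + 5 = -4)
t = 150 (t = -10*(-15) = 150)
B(Q, T) = -4*T
-B(32, t) = -(-4)*150 = -1*(-600) = 600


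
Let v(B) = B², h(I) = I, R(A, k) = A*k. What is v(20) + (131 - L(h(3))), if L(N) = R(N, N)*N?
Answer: 504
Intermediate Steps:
L(N) = N³ (L(N) = (N*N)*N = N²*N = N³)
v(20) + (131 - L(h(3))) = 20² + (131 - 1*3³) = 400 + (131 - 1*27) = 400 + (131 - 27) = 400 + 104 = 504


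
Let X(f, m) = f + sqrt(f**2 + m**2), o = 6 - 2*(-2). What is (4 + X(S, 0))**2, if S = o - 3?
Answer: 324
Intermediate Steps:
o = 10 (o = 6 + 4 = 10)
S = 7 (S = 10 - 3 = 7)
(4 + X(S, 0))**2 = (4 + (7 + sqrt(7**2 + 0**2)))**2 = (4 + (7 + sqrt(49 + 0)))**2 = (4 + (7 + sqrt(49)))**2 = (4 + (7 + 7))**2 = (4 + 14)**2 = 18**2 = 324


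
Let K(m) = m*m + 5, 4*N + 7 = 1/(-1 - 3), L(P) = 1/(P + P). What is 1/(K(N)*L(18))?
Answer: 3072/707 ≈ 4.3451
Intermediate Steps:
L(P) = 1/(2*P)
N = -29/16 (N = -7/4 + 1/(4*(-1 - 3)) = -7/4 + (¼)/(-4) = -7/4 + (¼)*(-¼) = -7/4 - 1/16 = -29/16 ≈ -1.8125)
K(m) = 5 + m² (K(m) = m² + 5 = 5 + m²)
1/(K(N)*L(18)) = 1/((5 + (-29/16)²)*((½)/18)) = 1/((5 + 841/256)*((½)*(1/18))) = 1/((2121/256)*(1/36)) = 1/(707/3072) = 3072/707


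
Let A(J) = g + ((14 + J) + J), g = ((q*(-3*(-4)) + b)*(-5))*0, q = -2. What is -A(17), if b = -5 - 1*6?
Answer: -48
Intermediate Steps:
b = -11 (b = -5 - 6 = -11)
g = 0 (g = ((-(-6)*(-4) - 11)*(-5))*0 = ((-2*12 - 11)*(-5))*0 = ((-24 - 11)*(-5))*0 = -35*(-5)*0 = 175*0 = 0)
A(J) = 14 + 2*J (A(J) = 0 + ((14 + J) + J) = 0 + (14 + 2*J) = 14 + 2*J)
-A(17) = -(14 + 2*17) = -(14 + 34) = -1*48 = -48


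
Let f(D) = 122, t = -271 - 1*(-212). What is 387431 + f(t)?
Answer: 387553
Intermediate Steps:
t = -59 (t = -271 + 212 = -59)
387431 + f(t) = 387431 + 122 = 387553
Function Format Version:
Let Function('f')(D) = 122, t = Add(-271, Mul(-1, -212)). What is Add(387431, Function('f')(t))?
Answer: 387553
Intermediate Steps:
t = -59 (t = Add(-271, 212) = -59)
Add(387431, Function('f')(t)) = Add(387431, 122) = 387553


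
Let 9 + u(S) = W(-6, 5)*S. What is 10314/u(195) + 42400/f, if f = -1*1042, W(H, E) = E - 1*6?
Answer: -1616399/17714 ≈ -91.250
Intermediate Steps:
W(H, E) = -6 + E (W(H, E) = E - 6 = -6 + E)
f = -1042
u(S) = -9 - S (u(S) = -9 + (-6 + 5)*S = -9 - S)
10314/u(195) + 42400/f = 10314/(-9 - 1*195) + 42400/(-1042) = 10314/(-9 - 195) + 42400*(-1/1042) = 10314/(-204) - 21200/521 = 10314*(-1/204) - 21200/521 = -1719/34 - 21200/521 = -1616399/17714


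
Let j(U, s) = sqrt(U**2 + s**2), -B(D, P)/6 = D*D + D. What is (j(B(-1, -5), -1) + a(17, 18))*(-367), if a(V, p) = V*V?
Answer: -106430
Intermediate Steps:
a(V, p) = V**2
B(D, P) = -6*D - 6*D**2 (B(D, P) = -6*(D*D + D) = -6*(D**2 + D) = -6*(D + D**2) = -6*D - 6*D**2)
(j(B(-1, -5), -1) + a(17, 18))*(-367) = (sqrt((-6*(-1)*(1 - 1))**2 + (-1)**2) + 17**2)*(-367) = (sqrt((-6*(-1)*0)**2 + 1) + 289)*(-367) = (sqrt(0**2 + 1) + 289)*(-367) = (sqrt(0 + 1) + 289)*(-367) = (sqrt(1) + 289)*(-367) = (1 + 289)*(-367) = 290*(-367) = -106430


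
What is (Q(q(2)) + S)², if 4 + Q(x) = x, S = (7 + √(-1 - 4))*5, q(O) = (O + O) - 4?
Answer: 836 + 310*I*√5 ≈ 836.0 + 693.18*I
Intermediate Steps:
q(O) = -4 + 2*O (q(O) = 2*O - 4 = -4 + 2*O)
S = 35 + 5*I*√5 (S = (7 + √(-5))*5 = (7 + I*√5)*5 = 35 + 5*I*√5 ≈ 35.0 + 11.18*I)
Q(x) = -4 + x
(Q(q(2)) + S)² = ((-4 + (-4 + 2*2)) + (35 + 5*I*√5))² = ((-4 + (-4 + 4)) + (35 + 5*I*√5))² = ((-4 + 0) + (35 + 5*I*√5))² = (-4 + (35 + 5*I*√5))² = (31 + 5*I*√5)²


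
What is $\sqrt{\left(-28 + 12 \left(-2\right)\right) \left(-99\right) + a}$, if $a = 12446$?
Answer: $\sqrt{17594} \approx 132.64$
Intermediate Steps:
$\sqrt{\left(-28 + 12 \left(-2\right)\right) \left(-99\right) + a} = \sqrt{\left(-28 + 12 \left(-2\right)\right) \left(-99\right) + 12446} = \sqrt{\left(-28 - 24\right) \left(-99\right) + 12446} = \sqrt{\left(-52\right) \left(-99\right) + 12446} = \sqrt{5148 + 12446} = \sqrt{17594}$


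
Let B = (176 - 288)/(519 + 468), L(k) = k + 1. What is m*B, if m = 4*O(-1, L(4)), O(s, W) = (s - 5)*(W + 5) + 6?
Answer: 1152/47 ≈ 24.511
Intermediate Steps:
L(k) = 1 + k
O(s, W) = 6 + (-5 + s)*(5 + W) (O(s, W) = (-5 + s)*(5 + W) + 6 = 6 + (-5 + s)*(5 + W))
m = -216 (m = 4*(-19 - 5*(1 + 4) + 5*(-1) + (1 + 4)*(-1)) = 4*(-19 - 5*5 - 5 + 5*(-1)) = 4*(-19 - 25 - 5 - 5) = 4*(-54) = -216)
B = -16/141 (B = -112/987 = -112*1/987 = -16/141 ≈ -0.11348)
m*B = -216*(-16/141) = 1152/47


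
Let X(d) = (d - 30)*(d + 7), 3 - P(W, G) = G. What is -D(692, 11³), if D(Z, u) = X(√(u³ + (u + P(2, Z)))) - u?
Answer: -2357946792 + 299*√13952357 ≈ -2.3568e+9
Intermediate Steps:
P(W, G) = 3 - G
X(d) = (-30 + d)*(7 + d)
D(Z, u) = -207 + u³ - Z - 23*√(3 + u + u³ - Z) (D(Z, u) = (-210 + (√(u³ + (u + (3 - Z))))² - 23*√(u³ + (u + (3 - Z)))) - u = (-210 + (√(u³ + (3 + u - Z)))² - 23*√(u³ + (3 + u - Z))) - u = (-210 + (√(3 + u + u³ - Z))² - 23*√(3 + u + u³ - Z)) - u = (-210 + (3 + u + u³ - Z) - 23*√(3 + u + u³ - Z)) - u = (-207 + u + u³ - Z - 23*√(3 + u + u³ - Z)) - u = -207 + u³ - Z - 23*√(3 + u + u³ - Z))
-D(692, 11³) = -(-207 + (11³)³ - 1*692 - 23*√(3 + 11³ + (11³)³ - 1*692)) = -(-207 + 1331³ - 692 - 23*√(3 + 1331 + 1331³ - 692)) = -(-207 + 2357947691 - 692 - 23*√(3 + 1331 + 2357947691 - 692)) = -(-207 + 2357947691 - 692 - 299*√13952357) = -(2357946792 - 299*√13952357) = -2357946792 + 299*√13952357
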